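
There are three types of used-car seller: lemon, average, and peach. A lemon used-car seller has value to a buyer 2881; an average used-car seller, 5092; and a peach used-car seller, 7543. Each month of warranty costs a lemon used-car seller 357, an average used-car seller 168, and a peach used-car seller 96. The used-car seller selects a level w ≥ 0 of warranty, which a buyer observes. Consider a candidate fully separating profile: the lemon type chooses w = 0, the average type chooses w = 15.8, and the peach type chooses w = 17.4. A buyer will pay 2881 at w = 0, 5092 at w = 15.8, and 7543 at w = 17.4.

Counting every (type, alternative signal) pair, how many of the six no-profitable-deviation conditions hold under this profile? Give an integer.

Peach (own payoff 7543 − 96×17.4 = 5872.6): to w=0 gives 2881 → no gain ✓; to w=15.8 gives 5092 − 96×15.8 = 3575.2 → no gain ✓.
Lemon (own payoff 2881): to w=15.8 gives 5092 − 357×15.8 = -548.6 → no gain ✓; to w=17.4 gives 7543 − 357×17.4 = 1331.2 → no gain ✓.
Average (own payoff 5092 − 168×15.8 = 2437.6): to w=0 gives 2881 → profitable ✗; to w=17.4 gives 7543 − 168×17.4 = 4619.8 → profitable ✗.
4 of the 6 constraints hold; not an equilibrium.

4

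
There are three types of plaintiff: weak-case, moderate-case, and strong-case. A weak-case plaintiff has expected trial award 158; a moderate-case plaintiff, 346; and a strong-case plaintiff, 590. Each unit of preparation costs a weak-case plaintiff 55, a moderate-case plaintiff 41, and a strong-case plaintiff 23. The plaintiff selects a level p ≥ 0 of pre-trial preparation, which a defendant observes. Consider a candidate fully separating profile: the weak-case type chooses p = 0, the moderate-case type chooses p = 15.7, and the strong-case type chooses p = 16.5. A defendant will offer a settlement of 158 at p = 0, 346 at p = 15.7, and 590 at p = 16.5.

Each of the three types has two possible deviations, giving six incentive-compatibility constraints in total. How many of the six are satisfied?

4

Weak-case (own payoff 158): to p=15.7 gives 346 − 55×15.7 = -517.5 → no gain ✓; to p=16.5 gives 590 − 55×16.5 = -317.5 → no gain ✓.
Moderate-case (own payoff 346 − 41×15.7 = -297.7): to p=0 gives 158 → profitable ✗; to p=16.5 gives 590 − 41×16.5 = -86.5 → profitable ✗.
Strong-case (own payoff 590 − 23×16.5 = 210.5): to p=0 gives 158 → no gain ✓; to p=15.7 gives 346 − 23×15.7 = -15.1 → no gain ✓.
4 of the 6 constraints hold; not an equilibrium.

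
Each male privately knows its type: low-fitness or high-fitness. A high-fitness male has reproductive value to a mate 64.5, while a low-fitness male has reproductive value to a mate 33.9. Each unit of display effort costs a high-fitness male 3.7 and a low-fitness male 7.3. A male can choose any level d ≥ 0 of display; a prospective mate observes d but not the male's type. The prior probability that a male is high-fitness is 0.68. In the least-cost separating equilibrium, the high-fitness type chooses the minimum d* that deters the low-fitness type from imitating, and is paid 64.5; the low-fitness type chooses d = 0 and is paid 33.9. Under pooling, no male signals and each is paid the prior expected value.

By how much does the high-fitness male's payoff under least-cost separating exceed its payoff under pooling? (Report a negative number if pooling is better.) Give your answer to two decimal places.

Least-cost separating signal: d* solves 33.9 = 64.5 − 7.3·d*, so d* = (64.5 − 33.9)/7.3 ≈ 4.1918.
High-fitness type's separating payoff: 64.5 − 3.7 × d* = 64.5 − 3.7 × (64.5 − 33.9)/7.3 = 64.5 − 113.22/7.3 ≈ 48.9904.
Pooling payoff: 0.68 × 64.5 + 0.32 × 33.9 = 54.708.
Difference: 48.9904 − 54.708 = -5.7176, i.e. -5.72 to two decimal places.
The high-fitness type would prefer the pooling outcome.

-5.72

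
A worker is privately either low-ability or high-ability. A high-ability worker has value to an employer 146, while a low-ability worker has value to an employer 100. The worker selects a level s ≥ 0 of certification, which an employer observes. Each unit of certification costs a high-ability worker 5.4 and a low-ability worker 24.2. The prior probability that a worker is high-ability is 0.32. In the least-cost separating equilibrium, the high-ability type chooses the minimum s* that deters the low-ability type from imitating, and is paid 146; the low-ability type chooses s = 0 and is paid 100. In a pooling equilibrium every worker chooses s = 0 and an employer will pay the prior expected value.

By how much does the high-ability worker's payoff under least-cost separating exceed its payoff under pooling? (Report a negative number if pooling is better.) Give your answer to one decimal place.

21.0

Least-cost separating signal: s* solves 100 = 146 − 24.2·s*, so s* = (146 − 100)/24.2 ≈ 1.9008.
High-ability type's separating payoff: 146 − 5.4 × s* = 146 − 5.4 × (146 − 100)/24.2 = 146 − 248.4/24.2 ≈ 135.736.
Pooling payoff: 0.32 × 146 + 0.68 × 100 = 114.72.
Difference: 135.736 − 114.72 = 21.016, i.e. 21.0 to one decimal place.
The high-ability type prefers to separate.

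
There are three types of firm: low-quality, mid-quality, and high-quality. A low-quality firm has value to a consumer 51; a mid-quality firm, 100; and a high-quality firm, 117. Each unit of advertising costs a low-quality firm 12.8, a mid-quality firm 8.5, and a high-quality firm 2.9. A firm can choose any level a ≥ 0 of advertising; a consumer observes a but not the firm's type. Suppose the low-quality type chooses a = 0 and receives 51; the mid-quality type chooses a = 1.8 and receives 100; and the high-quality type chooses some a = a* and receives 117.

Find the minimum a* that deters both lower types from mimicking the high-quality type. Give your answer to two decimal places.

Mid-quality type (on-path payoff 100 − 8.5×1.8 = 84.7) won't mimic when 84.7 ≥ 117 − 8.5·a*, i.e. a* ≥ 3.80.
Low-quality type (on-path payoff 51) won't mimic when 51 ≥ 117 − 12.8·a*, i.e. a* ≥ 5.16.
Both must hold, so a* = max(5.16, 3.80) = 5.16. The low-quality type's constraint binds.

5.16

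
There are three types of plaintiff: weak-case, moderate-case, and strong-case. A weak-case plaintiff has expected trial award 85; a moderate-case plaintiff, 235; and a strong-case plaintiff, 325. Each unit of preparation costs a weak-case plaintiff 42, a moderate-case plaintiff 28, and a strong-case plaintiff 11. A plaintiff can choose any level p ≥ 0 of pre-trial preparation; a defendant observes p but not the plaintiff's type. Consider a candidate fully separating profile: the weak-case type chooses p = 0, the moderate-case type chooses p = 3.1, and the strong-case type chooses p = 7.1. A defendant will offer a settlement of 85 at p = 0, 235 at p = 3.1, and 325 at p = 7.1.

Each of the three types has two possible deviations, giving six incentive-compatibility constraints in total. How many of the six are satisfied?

Weak-case (own payoff 85): to p=3.1 gives 235 − 42×3.1 = 104.8 → profitable ✗; to p=7.1 gives 325 − 42×7.1 = 26.8 → no gain ✓.
Strong-case (own payoff 325 − 11×7.1 = 246.9): to p=0 gives 85 → no gain ✓; to p=3.1 gives 235 − 11×3.1 = 200.9 → no gain ✓.
Moderate-case (own payoff 235 − 28×3.1 = 148.2): to p=0 gives 85 → no gain ✓; to p=7.1 gives 325 − 28×7.1 = 126.2 → no gain ✓.
5 of the 6 constraints hold; not an equilibrium.

5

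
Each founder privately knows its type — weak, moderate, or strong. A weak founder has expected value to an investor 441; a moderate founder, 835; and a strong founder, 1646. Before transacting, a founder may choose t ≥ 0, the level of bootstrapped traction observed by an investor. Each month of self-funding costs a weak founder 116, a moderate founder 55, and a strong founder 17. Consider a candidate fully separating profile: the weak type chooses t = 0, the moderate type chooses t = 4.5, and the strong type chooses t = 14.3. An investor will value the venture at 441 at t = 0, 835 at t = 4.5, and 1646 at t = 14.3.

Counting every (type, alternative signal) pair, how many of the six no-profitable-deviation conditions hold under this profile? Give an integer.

Strong (own payoff 1646 − 17×14.3 = 1402.9): to t=0 gives 441 → no gain ✓; to t=4.5 gives 835 − 17×4.5 = 758.5 → no gain ✓.
Moderate (own payoff 835 − 55×4.5 = 587.5): to t=0 gives 441 → no gain ✓; to t=14.3 gives 1646 − 55×14.3 = 859.5 → profitable ✗.
Weak (own payoff 441): to t=4.5 gives 835 − 116×4.5 = 313 → no gain ✓; to t=14.3 gives 1646 − 116×14.3 = -12.8 → no gain ✓.
5 of the 6 constraints hold; not an equilibrium.

5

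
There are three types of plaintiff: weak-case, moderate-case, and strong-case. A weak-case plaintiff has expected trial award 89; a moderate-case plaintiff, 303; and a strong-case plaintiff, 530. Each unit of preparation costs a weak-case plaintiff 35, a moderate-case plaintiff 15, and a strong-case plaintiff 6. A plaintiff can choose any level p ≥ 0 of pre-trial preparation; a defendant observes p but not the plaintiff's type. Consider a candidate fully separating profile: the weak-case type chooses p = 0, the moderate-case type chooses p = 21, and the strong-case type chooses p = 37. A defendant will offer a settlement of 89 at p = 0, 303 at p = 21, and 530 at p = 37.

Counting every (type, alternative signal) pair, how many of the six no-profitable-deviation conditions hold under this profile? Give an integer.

5

Weak-case (own payoff 89): to p=21 gives 303 − 35×21 = -432 → no gain ✓; to p=37 gives 530 − 35×37 = -765 → no gain ✓.
Strong-case (own payoff 530 − 6×37 = 308): to p=0 gives 89 → no gain ✓; to p=21 gives 303 − 6×21 = 177 → no gain ✓.
Moderate-case (own payoff 303 − 15×21 = -12): to p=0 gives 89 → profitable ✗; to p=37 gives 530 − 15×37 = -25 → no gain ✓.
5 of the 6 constraints hold; not an equilibrium.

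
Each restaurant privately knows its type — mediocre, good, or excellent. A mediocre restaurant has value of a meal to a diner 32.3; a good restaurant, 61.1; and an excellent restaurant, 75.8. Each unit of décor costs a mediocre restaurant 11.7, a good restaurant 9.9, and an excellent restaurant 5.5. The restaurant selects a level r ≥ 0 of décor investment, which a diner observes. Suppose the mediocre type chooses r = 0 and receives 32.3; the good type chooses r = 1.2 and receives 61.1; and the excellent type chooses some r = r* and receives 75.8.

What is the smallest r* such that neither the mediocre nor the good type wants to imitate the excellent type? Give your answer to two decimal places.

3.72

Mediocre type (on-path payoff 32.3) won't mimic when 32.3 ≥ 75.8 − 11.7·r*, i.e. r* ≥ 3.72.
Good type (on-path payoff 61.1 − 9.9×1.2 = 49.22) won't mimic when 49.22 ≥ 75.8 − 9.9·r*, i.e. r* ≥ 2.68.
Both must hold, so r* = max(3.72, 2.68) = 3.72. The mediocre type's constraint binds.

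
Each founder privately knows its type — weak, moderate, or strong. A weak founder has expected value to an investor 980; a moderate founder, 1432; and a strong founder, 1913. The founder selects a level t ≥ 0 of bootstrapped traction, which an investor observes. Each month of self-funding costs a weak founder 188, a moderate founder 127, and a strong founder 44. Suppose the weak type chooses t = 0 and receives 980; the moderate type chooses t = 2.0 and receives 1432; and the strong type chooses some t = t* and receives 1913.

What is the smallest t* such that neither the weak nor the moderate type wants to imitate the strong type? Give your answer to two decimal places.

Moderate type (on-path payoff 1432 − 127×2.0 = 1178) won't mimic when 1178 ≥ 1913 − 127·t*, i.e. t* ≥ 5.79.
Weak type (on-path payoff 980) won't mimic when 980 ≥ 1913 − 188·t*, i.e. t* ≥ 4.96.
Both must hold, so t* = max(4.96, 5.79) = 5.79. The moderate type's constraint binds.

5.79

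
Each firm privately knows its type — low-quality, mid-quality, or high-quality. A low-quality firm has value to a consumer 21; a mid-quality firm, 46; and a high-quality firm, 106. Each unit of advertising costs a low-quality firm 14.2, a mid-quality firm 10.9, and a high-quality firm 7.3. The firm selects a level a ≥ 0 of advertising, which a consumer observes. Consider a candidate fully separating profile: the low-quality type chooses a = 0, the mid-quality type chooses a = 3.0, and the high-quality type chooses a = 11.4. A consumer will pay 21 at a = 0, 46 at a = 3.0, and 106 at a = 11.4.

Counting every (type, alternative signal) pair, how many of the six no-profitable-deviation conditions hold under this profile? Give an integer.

4

Mid-quality (own payoff 46 − 10.9×3.0 = 13.3): to a=0 gives 21 → profitable ✗; to a=11.4 gives 106 − 10.9×11.4 = -18.26 → no gain ✓.
High-quality (own payoff 106 − 7.3×11.4 = 22.78): to a=0 gives 21 → no gain ✓; to a=3.0 gives 46 − 7.3×3.0 = 24.1 → profitable ✗.
Low-quality (own payoff 21): to a=3.0 gives 46 − 14.2×3.0 = 3.4 → no gain ✓; to a=11.4 gives 106 − 14.2×11.4 = -55.88 → no gain ✓.
4 of the 6 constraints hold; not an equilibrium.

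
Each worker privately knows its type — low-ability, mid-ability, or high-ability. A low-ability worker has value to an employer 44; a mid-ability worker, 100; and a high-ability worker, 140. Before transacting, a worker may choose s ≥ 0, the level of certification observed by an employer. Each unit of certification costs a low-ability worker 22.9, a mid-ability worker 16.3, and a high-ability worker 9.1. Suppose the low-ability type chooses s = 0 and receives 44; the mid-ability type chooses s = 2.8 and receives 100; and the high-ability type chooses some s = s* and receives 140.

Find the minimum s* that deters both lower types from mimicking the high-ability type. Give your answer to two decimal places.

5.25

Low-ability type (on-path payoff 44) won't mimic when 44 ≥ 140 − 22.9·s*, i.e. s* ≥ 4.19.
Mid-ability type (on-path payoff 100 − 16.3×2.8 = 54.36) won't mimic when 54.36 ≥ 140 − 16.3·s*, i.e. s* ≥ 5.25.
Both must hold, so s* = max(4.19, 5.25) = 5.25. The mid-ability type's constraint binds.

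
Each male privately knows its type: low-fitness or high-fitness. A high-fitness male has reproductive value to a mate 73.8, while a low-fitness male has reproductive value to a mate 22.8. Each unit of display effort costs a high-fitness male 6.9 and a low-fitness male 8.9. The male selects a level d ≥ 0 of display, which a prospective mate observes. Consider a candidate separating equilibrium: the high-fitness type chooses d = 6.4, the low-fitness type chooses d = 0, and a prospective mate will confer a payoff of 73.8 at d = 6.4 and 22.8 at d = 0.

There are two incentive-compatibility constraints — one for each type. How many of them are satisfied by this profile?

2

High-fitness type: signal → 73.8 − 6.9 × 6.4 = 29.64; deviate to 0 → 22.8. IC holds (29.64 ≥ 22.8).
Low-fitness type: stay at 0 → 22.8; mimic → 73.8 − 8.9 × 6.4 = 16.84. IC holds (22.8 ≥ 16.84).
2 of 2 constraints hold, so this is a separating equilibrium.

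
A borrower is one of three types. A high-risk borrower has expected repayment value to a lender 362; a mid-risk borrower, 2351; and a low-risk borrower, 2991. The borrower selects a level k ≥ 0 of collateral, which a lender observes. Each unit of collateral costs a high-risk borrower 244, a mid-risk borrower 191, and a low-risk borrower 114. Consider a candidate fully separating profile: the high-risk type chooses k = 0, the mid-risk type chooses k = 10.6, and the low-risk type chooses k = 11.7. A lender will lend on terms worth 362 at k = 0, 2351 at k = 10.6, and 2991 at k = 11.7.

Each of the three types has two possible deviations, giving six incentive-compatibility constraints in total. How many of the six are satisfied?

Mid-risk (own payoff 2351 − 191×10.6 = 326.4): to k=0 gives 362 → profitable ✗; to k=11.7 gives 2991 − 191×11.7 = 756.3 → profitable ✗.
Low-risk (own payoff 2991 − 114×11.7 = 1657.2): to k=0 gives 362 → no gain ✓; to k=10.6 gives 2351 − 114×10.6 = 1142.6 → no gain ✓.
High-risk (own payoff 362): to k=10.6 gives 2351 − 244×10.6 = -235.4 → no gain ✓; to k=11.7 gives 2991 − 244×11.7 = 136.2 → no gain ✓.
4 of the 6 constraints hold; not an equilibrium.

4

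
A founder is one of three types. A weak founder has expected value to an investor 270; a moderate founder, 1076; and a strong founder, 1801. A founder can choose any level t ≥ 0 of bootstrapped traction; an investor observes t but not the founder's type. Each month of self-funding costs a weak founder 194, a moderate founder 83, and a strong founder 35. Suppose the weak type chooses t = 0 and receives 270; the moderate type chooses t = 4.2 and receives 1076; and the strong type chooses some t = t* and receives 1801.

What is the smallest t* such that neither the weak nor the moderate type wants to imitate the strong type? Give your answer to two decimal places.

Weak type (on-path payoff 270) won't mimic when 270 ≥ 1801 − 194·t*, i.e. t* ≥ 7.89.
Moderate type (on-path payoff 1076 − 83×4.2 = 727.4) won't mimic when 727.4 ≥ 1801 − 83·t*, i.e. t* ≥ 12.93.
Both must hold, so t* = max(7.89, 12.93) = 12.93. The moderate type's constraint binds.

12.93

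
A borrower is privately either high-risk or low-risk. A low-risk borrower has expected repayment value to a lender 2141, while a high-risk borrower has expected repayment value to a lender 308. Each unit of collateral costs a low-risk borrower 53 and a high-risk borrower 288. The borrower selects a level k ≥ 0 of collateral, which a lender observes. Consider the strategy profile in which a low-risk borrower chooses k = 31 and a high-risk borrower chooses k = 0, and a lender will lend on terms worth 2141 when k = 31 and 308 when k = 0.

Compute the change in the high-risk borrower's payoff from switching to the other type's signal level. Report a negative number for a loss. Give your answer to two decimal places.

Playing k = 0 the high-risk borrower receives 308.
Deviating to k = 31 brings payment 2141 at cost 288 × 31 = 8928, netting -6787.
Gain from deviating: -6787 − 308 = -7095.00.
The gain is negative, so the high-risk type's incentive-compatibility constraint is satisfied.

-7095.00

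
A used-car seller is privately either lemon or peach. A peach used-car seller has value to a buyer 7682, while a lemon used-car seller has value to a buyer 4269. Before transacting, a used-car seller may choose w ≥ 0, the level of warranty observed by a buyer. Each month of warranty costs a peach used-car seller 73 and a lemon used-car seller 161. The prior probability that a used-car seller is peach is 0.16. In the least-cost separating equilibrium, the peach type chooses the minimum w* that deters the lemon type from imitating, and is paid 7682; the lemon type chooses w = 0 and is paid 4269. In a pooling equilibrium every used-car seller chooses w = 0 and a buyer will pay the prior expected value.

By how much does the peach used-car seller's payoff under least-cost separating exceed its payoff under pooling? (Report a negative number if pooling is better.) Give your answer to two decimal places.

Least-cost separating signal: w* solves 4269 = 7682 − 161·w*, so w* = (7682 − 4269)/161 ≈ 21.1988.
Peach type's separating payoff: 7682 − 73 × w* = 7682 − 73 × (7682 − 4269)/161 = 7682 − 249149/161 ≈ 6134.4907.
Pooling payoff: 0.16 × 7682 + 0.84 × 4269 = 4815.08.
Difference: 6134.4907 − 4815.08 = 1319.4107, i.e. 1319.41 to two decimal places.
The peach type prefers to separate.

1319.41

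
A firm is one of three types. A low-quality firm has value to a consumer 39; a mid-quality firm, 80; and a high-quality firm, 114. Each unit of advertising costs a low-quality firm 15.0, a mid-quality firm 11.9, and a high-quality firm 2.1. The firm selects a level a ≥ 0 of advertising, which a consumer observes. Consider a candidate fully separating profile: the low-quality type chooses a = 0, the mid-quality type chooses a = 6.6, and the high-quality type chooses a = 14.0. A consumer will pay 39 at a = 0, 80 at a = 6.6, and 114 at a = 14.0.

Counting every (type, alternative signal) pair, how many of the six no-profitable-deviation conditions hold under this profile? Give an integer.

5

Low-quality (own payoff 39): to a=6.6 gives 80 − 15.0×6.6 = -19 → no gain ✓; to a=14.0 gives 114 − 15.0×14.0 = -96 → no gain ✓.
High-quality (own payoff 114 − 2.1×14.0 = 84.6): to a=0 gives 39 → no gain ✓; to a=6.6 gives 80 − 2.1×6.6 = 66.14 → no gain ✓.
Mid-quality (own payoff 80 − 11.9×6.6 = 1.46): to a=0 gives 39 → profitable ✗; to a=14.0 gives 114 − 11.9×14.0 = -52.6 → no gain ✓.
5 of the 6 constraints hold; not an equilibrium.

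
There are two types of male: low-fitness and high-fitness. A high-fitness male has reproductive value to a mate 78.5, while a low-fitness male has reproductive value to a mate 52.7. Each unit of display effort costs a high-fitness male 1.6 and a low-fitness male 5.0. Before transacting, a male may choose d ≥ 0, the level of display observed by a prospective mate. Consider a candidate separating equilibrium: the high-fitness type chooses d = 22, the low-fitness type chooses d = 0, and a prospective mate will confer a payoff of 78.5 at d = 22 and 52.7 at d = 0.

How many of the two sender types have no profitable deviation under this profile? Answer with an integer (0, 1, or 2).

1

High-fitness type: signal → 78.5 − 1.6 × 22 = 43.3; deviate to 0 → 52.7. IC fails (43.3 < 52.7).
Low-fitness type: stay at 0 → 52.7; mimic → 78.5 − 5.0 × 22 = -31.5. IC holds (52.7 ≥ -31.5).
1 of 2 constraints hold, so this profile is not an equilibrium.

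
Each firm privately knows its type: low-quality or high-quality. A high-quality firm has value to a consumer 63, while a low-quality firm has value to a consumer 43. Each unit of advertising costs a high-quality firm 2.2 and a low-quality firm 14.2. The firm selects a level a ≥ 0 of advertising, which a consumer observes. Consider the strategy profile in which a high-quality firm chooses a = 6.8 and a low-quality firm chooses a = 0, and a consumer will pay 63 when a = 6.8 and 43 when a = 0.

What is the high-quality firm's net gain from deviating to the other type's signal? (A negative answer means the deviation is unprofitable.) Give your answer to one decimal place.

Playing a = 6.8 the high-quality firm receives 63 − 2.2 × 6.8 = 48.04.
Deviating to a = 0 yields 43 instead.
Gain from deviating: 43 − 48.04 = -5.04, i.e. -5.0 to one decimal place.
The gain is negative, so the high-quality type's incentive-compatibility constraint is satisfied.

-5.0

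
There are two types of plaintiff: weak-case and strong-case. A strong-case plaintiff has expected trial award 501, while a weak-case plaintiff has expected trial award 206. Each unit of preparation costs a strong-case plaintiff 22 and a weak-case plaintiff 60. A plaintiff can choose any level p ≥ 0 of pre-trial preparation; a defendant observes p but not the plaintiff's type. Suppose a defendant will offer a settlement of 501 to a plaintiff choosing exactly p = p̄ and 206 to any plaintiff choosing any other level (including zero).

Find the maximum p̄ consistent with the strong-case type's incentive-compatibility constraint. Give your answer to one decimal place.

Choosing p̄ yields the strong-case type 501 − 22·p̄; choosing zero yields 206.
The strong-case type is indifferent at 501 − 22·p̄ = 206, i.e. p̄ = (501 − 206) / 22 ≈ 13.4.
For any p̄ above 13.4 the strong-case type would rather pool at zero, so separation collapses.

13.4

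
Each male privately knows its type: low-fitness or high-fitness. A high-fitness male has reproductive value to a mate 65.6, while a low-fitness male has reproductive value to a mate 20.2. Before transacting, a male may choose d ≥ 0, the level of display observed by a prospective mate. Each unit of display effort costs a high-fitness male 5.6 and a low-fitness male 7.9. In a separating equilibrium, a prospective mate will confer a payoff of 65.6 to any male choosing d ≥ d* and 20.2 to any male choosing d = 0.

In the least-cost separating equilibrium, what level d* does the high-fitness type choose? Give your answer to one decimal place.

A low-fitness male choosing d = 0 receives 20.2.
Imitating at d* instead would pay 65.6 at cost 7.9·d*, netting 65.6 − 7.9·d*.
Indifference: 20.2 = 65.6 − 7.9·d*, so d* = (65.6 − 20.2) / 7.9 ≈ 5.7.
At d* the low-fitness type's incentive constraint just binds; the high-fitness type strictly prefers d* since its per-unit cost is lower.

5.7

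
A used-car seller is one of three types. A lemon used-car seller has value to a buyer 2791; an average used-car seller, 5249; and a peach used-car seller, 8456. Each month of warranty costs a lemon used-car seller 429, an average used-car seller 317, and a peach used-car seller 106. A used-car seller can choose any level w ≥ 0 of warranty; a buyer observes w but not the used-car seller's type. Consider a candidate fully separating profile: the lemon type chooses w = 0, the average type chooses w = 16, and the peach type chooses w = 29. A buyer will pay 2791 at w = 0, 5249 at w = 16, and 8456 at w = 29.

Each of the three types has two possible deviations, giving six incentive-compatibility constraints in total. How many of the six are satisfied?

5

Average (own payoff 5249 − 317×16 = 177): to w=0 gives 2791 → profitable ✗; to w=29 gives 8456 − 317×29 = -737 → no gain ✓.
Lemon (own payoff 2791): to w=16 gives 5249 − 429×16 = -1615 → no gain ✓; to w=29 gives 8456 − 429×29 = -3985 → no gain ✓.
Peach (own payoff 8456 − 106×29 = 5382): to w=0 gives 2791 → no gain ✓; to w=16 gives 5249 − 106×16 = 3553 → no gain ✓.
5 of the 6 constraints hold; not an equilibrium.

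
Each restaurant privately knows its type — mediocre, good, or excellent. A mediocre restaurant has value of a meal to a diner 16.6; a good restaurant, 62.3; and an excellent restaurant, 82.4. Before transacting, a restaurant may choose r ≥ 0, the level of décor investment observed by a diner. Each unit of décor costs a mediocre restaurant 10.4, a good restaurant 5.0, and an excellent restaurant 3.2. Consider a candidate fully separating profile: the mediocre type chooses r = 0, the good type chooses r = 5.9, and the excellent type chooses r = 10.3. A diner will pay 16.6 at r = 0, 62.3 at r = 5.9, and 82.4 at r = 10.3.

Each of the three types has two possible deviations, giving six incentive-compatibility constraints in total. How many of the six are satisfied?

Excellent (own payoff 82.4 − 3.2×10.3 = 49.44): to r=0 gives 16.6 → no gain ✓; to r=5.9 gives 62.3 − 3.2×5.9 = 43.42 → no gain ✓.
Mediocre (own payoff 16.6): to r=5.9 gives 62.3 − 10.4×5.9 = 0.94 → no gain ✓; to r=10.3 gives 82.4 − 10.4×10.3 = -24.72 → no gain ✓.
Good (own payoff 62.3 − 5.0×5.9 = 32.8): to r=0 gives 16.6 → no gain ✓; to r=10.3 gives 82.4 − 5.0×10.3 = 30.9 → no gain ✓.
6 of the 6 constraints hold; this profile is a separating equilibrium.

6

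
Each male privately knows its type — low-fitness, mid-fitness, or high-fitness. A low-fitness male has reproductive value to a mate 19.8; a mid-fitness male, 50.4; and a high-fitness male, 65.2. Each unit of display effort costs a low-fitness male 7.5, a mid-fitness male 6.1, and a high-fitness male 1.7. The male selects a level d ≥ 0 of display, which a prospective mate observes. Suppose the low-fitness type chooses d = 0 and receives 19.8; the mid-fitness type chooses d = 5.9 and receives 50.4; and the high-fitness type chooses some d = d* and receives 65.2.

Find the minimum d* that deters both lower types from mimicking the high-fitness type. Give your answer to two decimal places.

Mid-fitness type (on-path payoff 50.4 − 6.1×5.9 = 14.41) won't mimic when 14.41 ≥ 65.2 − 6.1·d*, i.e. d* ≥ 8.33.
Low-fitness type (on-path payoff 19.8) won't mimic when 19.8 ≥ 65.2 − 7.5·d*, i.e. d* ≥ 6.05.
Both must hold, so d* = max(6.05, 8.33) = 8.33. The mid-fitness type's constraint binds.

8.33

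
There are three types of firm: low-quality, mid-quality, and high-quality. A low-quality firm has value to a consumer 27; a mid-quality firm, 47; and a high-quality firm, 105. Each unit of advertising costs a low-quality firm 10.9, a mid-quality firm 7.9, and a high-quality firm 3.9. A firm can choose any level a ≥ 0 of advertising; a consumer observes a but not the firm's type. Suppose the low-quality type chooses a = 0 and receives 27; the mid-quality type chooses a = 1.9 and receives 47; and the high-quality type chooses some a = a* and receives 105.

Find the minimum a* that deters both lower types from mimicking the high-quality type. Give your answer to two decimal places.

9.24

Low-quality type (on-path payoff 27) won't mimic when 27 ≥ 105 − 10.9·a*, i.e. a* ≥ 7.16.
Mid-quality type (on-path payoff 47 − 7.9×1.9 = 31.99) won't mimic when 31.99 ≥ 105 − 7.9·a*, i.e. a* ≥ 9.24.
Both must hold, so a* = max(7.16, 9.24) = 9.24. The mid-quality type's constraint binds.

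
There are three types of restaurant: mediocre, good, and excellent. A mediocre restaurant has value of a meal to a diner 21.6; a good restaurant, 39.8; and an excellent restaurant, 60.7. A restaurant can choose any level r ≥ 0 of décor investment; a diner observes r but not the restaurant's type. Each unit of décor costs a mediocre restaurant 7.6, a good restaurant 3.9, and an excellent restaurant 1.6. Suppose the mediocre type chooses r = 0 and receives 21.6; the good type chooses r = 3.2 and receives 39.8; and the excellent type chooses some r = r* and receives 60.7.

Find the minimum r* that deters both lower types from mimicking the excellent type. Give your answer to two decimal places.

8.56

Good type (on-path payoff 39.8 − 3.9×3.2 = 27.32) won't mimic when 27.32 ≥ 60.7 − 3.9·r*, i.e. r* ≥ 8.56.
Mediocre type (on-path payoff 21.6) won't mimic when 21.6 ≥ 60.7 − 7.6·r*, i.e. r* ≥ 5.14.
Both must hold, so r* = max(5.14, 8.56) = 8.56. The good type's constraint binds.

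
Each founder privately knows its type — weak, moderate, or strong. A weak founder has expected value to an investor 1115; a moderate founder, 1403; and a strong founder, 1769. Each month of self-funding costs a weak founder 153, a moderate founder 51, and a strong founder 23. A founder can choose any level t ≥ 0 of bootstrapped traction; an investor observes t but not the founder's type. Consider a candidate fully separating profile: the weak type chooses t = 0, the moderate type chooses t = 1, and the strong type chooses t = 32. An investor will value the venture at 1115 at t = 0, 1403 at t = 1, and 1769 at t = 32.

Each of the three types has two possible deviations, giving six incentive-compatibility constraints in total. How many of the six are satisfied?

3

Weak (own payoff 1115): to t=1 gives 1403 − 153×1 = 1250 → profitable ✗; to t=32 gives 1769 − 153×32 = -3127 → no gain ✓.
Moderate (own payoff 1403 − 51×1 = 1352): to t=0 gives 1115 → no gain ✓; to t=32 gives 1769 − 51×32 = 137 → no gain ✓.
Strong (own payoff 1769 − 23×32 = 1033): to t=0 gives 1115 → profitable ✗; to t=1 gives 1403 − 23×1 = 1380 → profitable ✗.
3 of the 6 constraints hold; not an equilibrium.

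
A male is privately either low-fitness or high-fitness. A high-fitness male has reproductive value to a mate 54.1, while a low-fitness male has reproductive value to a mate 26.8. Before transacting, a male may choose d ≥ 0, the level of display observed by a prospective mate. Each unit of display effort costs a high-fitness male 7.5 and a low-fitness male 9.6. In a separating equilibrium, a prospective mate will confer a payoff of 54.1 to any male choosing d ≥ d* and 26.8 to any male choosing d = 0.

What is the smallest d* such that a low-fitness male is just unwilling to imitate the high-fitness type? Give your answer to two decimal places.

2.84

A low-fitness male choosing d = 0 receives 26.8.
Imitating at d* instead would pay 54.1 at cost 9.6·d*, netting 54.1 − 9.6·d*.
Indifference: 26.8 = 54.1 − 9.6·d*, so d* = (54.1 − 26.8) / 9.6 ≈ 2.84.
This is the low-fitness type's binding incentive-compatibility constraint; any d ≥ 2.84 sustains separation on that side.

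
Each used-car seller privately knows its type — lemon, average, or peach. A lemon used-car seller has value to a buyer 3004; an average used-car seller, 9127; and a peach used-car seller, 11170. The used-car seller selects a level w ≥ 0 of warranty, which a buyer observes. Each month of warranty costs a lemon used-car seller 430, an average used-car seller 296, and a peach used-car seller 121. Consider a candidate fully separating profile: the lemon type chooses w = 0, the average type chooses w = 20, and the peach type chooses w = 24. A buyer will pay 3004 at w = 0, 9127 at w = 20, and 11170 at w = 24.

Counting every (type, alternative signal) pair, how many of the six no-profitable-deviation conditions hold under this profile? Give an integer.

5

Average (own payoff 9127 − 296×20 = 3207): to w=0 gives 3004 → no gain ✓; to w=24 gives 11170 − 296×24 = 4066 → profitable ✗.
Peach (own payoff 11170 − 121×24 = 8266): to w=0 gives 3004 → no gain ✓; to w=20 gives 9127 − 121×20 = 6707 → no gain ✓.
Lemon (own payoff 3004): to w=20 gives 9127 − 430×20 = 527 → no gain ✓; to w=24 gives 11170 − 430×24 = 850 → no gain ✓.
5 of the 6 constraints hold; not an equilibrium.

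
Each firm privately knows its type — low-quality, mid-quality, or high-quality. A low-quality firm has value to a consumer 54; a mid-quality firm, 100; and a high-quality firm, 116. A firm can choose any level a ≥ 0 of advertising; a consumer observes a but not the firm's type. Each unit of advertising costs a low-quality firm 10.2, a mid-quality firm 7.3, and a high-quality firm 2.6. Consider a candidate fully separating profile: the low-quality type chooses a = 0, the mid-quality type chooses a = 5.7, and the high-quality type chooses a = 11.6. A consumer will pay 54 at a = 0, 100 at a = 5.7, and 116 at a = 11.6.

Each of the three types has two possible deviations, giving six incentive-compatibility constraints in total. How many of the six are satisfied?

6

Low-quality (own payoff 54): to a=5.7 gives 100 − 10.2×5.7 = 41.86 → no gain ✓; to a=11.6 gives 116 − 10.2×11.6 = -2.32 → no gain ✓.
Mid-quality (own payoff 100 − 7.3×5.7 = 58.39): to a=0 gives 54 → no gain ✓; to a=11.6 gives 116 − 7.3×11.6 = 31.32 → no gain ✓.
High-quality (own payoff 116 − 2.6×11.6 = 85.84): to a=0 gives 54 → no gain ✓; to a=5.7 gives 100 − 2.6×5.7 = 85.18 → no gain ✓.
6 of the 6 constraints hold; this profile is a separating equilibrium.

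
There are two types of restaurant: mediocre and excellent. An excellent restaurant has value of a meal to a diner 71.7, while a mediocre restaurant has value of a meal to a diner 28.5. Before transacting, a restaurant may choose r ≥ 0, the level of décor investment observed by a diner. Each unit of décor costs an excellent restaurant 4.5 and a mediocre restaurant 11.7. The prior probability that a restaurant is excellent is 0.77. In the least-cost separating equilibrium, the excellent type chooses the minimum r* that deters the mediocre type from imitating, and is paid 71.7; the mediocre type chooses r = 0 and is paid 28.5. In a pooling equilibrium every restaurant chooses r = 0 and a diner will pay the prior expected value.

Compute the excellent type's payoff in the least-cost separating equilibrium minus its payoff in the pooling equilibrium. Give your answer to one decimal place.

Least-cost separating signal: r* solves 28.5 = 71.7 − 11.7·r*, so r* = (71.7 − 28.5)/11.7 ≈ 3.6923.
Excellent type's separating payoff: 71.7 − 4.5 × r* = 71.7 − 4.5 × (71.7 − 28.5)/11.7 = 71.7 − 194.4/11.7 ≈ 55.085.
Pooling payoff: 0.77 × 71.7 + 0.23 × 28.5 = 61.764.
Difference: 55.085 − 61.764 = -6.679, i.e. -6.7 to one decimal place.
The excellent type would prefer the pooling outcome.

-6.7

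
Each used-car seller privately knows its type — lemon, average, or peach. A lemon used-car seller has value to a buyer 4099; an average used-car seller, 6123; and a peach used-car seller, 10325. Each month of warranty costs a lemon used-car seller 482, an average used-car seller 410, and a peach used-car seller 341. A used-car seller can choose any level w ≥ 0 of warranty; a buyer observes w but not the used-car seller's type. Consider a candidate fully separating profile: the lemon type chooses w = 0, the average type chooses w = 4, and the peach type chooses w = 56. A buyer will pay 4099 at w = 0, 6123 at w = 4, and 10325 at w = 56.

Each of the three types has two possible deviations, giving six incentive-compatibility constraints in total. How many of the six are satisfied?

3

Average (own payoff 6123 − 410×4 = 4483): to w=0 gives 4099 → no gain ✓; to w=56 gives 10325 − 410×56 = -12635 → no gain ✓.
Peach (own payoff 10325 − 341×56 = -8771): to w=0 gives 4099 → profitable ✗; to w=4 gives 6123 − 341×4 = 4759 → profitable ✗.
Lemon (own payoff 4099): to w=4 gives 6123 − 482×4 = 4195 → profitable ✗; to w=56 gives 10325 − 482×56 = -16667 → no gain ✓.
3 of the 6 constraints hold; not an equilibrium.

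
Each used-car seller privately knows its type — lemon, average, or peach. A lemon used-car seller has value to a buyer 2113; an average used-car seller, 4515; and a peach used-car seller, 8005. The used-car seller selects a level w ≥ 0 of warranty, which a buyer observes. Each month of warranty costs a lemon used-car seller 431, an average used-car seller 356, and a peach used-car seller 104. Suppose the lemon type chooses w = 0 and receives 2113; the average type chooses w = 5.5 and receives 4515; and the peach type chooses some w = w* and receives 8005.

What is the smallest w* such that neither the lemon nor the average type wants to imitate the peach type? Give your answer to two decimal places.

Average type (on-path payoff 4515 − 356×5.5 = 2557) won't mimic when 2557 ≥ 8005 − 356·w*, i.e. w* ≥ 15.30.
Lemon type (on-path payoff 2113) won't mimic when 2113 ≥ 8005 − 431·w*, i.e. w* ≥ 13.67.
Both must hold, so w* = max(13.67, 15.30) = 15.30. The average type's constraint binds.

15.30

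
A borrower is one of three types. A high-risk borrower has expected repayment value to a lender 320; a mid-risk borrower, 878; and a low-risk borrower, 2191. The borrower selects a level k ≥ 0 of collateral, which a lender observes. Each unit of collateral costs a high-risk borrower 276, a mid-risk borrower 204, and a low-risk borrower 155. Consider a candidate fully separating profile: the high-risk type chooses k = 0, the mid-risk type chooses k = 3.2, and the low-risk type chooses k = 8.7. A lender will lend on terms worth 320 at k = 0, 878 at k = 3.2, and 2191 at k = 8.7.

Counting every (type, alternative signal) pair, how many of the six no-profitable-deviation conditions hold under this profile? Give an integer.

High-risk (own payoff 320): to k=3.2 gives 878 − 276×3.2 = -5.2 → no gain ✓; to k=8.7 gives 2191 − 276×8.7 = -210.2 → no gain ✓.
Low-risk (own payoff 2191 − 155×8.7 = 842.5): to k=0 gives 320 → no gain ✓; to k=3.2 gives 878 − 155×3.2 = 382 → no gain ✓.
Mid-risk (own payoff 878 − 204×3.2 = 225.2): to k=0 gives 320 → profitable ✗; to k=8.7 gives 2191 − 204×8.7 = 416.2 → profitable ✗.
4 of the 6 constraints hold; not an equilibrium.

4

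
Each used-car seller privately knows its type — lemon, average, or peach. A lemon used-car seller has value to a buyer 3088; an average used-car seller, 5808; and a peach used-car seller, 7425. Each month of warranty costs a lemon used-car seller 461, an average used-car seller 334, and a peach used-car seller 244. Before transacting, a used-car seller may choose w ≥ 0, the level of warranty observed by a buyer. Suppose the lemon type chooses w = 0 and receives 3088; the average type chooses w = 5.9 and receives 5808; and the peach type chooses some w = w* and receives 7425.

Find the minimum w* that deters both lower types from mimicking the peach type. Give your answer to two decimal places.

Average type (on-path payoff 5808 − 334×5.9 = 3837.4) won't mimic when 3837.4 ≥ 7425 − 334·w*, i.e. w* ≥ 10.74.
Lemon type (on-path payoff 3088) won't mimic when 3088 ≥ 7425 − 461·w*, i.e. w* ≥ 9.41.
Both must hold, so w* = max(9.41, 10.74) = 10.74. The average type's constraint binds.

10.74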